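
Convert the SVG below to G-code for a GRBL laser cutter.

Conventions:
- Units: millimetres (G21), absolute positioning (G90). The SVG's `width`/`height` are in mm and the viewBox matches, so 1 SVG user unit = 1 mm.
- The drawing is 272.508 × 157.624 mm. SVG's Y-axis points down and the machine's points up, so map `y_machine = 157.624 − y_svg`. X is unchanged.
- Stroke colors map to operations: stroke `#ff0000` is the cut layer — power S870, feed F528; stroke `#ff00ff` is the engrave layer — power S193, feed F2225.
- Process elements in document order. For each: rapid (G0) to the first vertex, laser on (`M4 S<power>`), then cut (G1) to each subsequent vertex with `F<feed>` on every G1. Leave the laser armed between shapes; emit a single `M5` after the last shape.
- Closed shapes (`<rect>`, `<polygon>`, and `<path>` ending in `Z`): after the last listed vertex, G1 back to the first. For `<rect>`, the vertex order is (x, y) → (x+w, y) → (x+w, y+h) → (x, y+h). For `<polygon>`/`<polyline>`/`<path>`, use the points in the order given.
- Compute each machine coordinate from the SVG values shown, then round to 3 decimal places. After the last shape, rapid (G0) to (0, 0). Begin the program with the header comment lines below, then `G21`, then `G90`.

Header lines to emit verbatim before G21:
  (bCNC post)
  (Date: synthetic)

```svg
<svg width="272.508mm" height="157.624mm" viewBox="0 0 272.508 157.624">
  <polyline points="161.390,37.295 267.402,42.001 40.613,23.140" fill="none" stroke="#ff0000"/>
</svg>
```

(bCNC post)
(Date: synthetic)
G21
G90
G0 X161.390 Y120.329
M4 S870
G1 X267.402 Y115.623 F528
G1 X40.613 Y134.484 F528
M5
G0 X0.000 Y0.000

1 u = 1 mm; y_m = 157.624 − y.

[1] `<polyline>` open polyline, #ff0000→cut S870 F528: (161.390,120.329) → (267.402,115.623) → (40.613,134.484)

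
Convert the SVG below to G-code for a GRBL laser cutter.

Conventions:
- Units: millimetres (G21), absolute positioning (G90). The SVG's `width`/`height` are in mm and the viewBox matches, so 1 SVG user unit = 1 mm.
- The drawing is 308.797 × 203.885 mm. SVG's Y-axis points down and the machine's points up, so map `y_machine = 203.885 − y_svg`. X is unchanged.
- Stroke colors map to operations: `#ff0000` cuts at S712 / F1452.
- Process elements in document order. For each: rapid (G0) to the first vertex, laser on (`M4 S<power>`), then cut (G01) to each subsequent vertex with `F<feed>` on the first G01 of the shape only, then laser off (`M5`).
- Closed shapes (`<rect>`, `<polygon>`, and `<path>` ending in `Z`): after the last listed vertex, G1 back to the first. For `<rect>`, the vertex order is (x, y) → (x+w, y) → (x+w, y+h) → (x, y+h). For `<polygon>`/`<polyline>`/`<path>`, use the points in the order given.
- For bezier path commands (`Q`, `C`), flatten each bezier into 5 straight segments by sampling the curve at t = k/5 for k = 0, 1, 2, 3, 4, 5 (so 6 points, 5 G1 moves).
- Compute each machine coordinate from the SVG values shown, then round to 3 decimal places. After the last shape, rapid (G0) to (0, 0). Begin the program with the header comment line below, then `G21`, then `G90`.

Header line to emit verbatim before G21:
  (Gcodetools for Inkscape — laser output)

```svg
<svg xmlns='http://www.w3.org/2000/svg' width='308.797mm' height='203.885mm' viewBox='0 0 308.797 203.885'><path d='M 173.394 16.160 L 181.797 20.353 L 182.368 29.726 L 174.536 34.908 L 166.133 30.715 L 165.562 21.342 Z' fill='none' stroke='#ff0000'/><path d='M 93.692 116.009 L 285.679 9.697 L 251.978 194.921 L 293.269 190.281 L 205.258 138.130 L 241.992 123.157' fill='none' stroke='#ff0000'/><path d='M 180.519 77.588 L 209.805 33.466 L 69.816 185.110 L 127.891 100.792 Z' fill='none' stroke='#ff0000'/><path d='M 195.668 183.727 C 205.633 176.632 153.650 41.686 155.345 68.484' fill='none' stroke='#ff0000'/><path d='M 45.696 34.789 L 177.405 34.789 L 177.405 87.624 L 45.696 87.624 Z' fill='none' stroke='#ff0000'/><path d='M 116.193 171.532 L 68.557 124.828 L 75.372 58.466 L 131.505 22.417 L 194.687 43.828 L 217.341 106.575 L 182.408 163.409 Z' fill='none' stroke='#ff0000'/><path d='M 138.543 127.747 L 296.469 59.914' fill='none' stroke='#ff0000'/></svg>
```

Since the viewBox matches the mm dimensions, user units are millimetres directly. The only transform is the Y-flip y_m = 203.885 − y_svg.

Shape 1 is a regular polygon drawn with `<path>`. Its stroke #ff0000 means cut at S712, F1452. After flipping Y the toolpath is (173.394,187.725) → (181.797,183.532) → (182.368,174.159) → (174.536,168.977) → (166.133,173.170) → (165.562,182.543) → (173.394,187.725), returning to the start.

Shape 2 is a open polyline drawn with `<path>`. Its stroke #ff0000 means cut at S712, F1452. After flipping Y the toolpath is (93.692,87.876) → (285.679,194.188) → (251.978,8.964) → (293.269,13.604) → (205.258,65.755) → (241.992,80.728).

Shape 3 is a closed polygon drawn with `<path>`. Its stroke #ff0000 means cut at S712, F1452. After flipping Y the toolpath is (180.519,126.297) → (209.805,170.419) → (69.816,18.775) → (127.891,103.093) → (180.519,126.297), returning to the start.

Shape 4 is a cubic bezier drawn with `<path>`. Its stroke #ff0000 means cut at S712, F1452. After flipping Y the toolpath is (195.668,20.158) → (195.138,37.440) → (185.291,71.506) → (171.676,108.456) → (159.844,134.387) → (155.345,135.401).

Shape 5 is a rectangle drawn with `<path>`. Its stroke #ff0000 means cut at S712, F1452. After flipping Y the toolpath is (45.696,169.096) → (177.405,169.096) → (177.405,116.261) → (45.696,116.261) → (45.696,169.096), returning to the start.

Shape 6 is a regular polygon drawn with `<path>`. Its stroke #ff0000 means cut at S712, F1452. After flipping Y the toolpath is (116.193,32.353) → (68.557,79.057) → (75.372,145.419) → (131.505,181.468) → (194.687,160.057) → (217.341,97.310) → (182.408,40.476) → (116.193,32.353), returning to the start.

Shape 7 is a line segment drawn with `<path>`. Its stroke #ff0000 means cut at S712, F1452. After flipping Y the toolpath is (138.543,76.138) → (296.469,143.971).

(Gcodetools for Inkscape — laser output)
G21
G90
G0 X173.394 Y187.725
M4 S712
G01 X181.797 Y183.532 F1452
G01 X182.368 Y174.159
G01 X174.536 Y168.977
G01 X166.133 Y173.170
G01 X165.562 Y182.543
G01 X173.394 Y187.725
M5
G0 X93.692 Y87.876
M4 S712
G01 X285.679 Y194.188 F1452
G01 X251.978 Y8.964
G01 X293.269 Y13.604
G01 X205.258 Y65.755
G01 X241.992 Y80.728
M5
G0 X180.519 Y126.297
M4 S712
G01 X209.805 Y170.419 F1452
G01 X69.816 Y18.775
G01 X127.891 Y103.093
G01 X180.519 Y126.297
M5
G0 X195.668 Y20.158
M4 S712
G01 X195.138 Y37.440 F1452
G01 X185.291 Y71.506
G01 X171.676 Y108.456
G01 X159.844 Y134.387
G01 X155.345 Y135.401
M5
G0 X45.696 Y169.096
M4 S712
G01 X177.405 Y169.096 F1452
G01 X177.405 Y116.261
G01 X45.696 Y116.261
G01 X45.696 Y169.096
M5
G0 X116.193 Y32.353
M4 S712
G01 X68.557 Y79.057 F1452
G01 X75.372 Y145.419
G01 X131.505 Y181.468
G01 X194.687 Y160.057
G01 X217.341 Y97.310
G01 X182.408 Y40.476
G01 X116.193 Y32.353
M5
G0 X138.543 Y76.138
M4 S712
G01 X296.469 Y143.971 F1452
M5
G0 X0.000 Y0.000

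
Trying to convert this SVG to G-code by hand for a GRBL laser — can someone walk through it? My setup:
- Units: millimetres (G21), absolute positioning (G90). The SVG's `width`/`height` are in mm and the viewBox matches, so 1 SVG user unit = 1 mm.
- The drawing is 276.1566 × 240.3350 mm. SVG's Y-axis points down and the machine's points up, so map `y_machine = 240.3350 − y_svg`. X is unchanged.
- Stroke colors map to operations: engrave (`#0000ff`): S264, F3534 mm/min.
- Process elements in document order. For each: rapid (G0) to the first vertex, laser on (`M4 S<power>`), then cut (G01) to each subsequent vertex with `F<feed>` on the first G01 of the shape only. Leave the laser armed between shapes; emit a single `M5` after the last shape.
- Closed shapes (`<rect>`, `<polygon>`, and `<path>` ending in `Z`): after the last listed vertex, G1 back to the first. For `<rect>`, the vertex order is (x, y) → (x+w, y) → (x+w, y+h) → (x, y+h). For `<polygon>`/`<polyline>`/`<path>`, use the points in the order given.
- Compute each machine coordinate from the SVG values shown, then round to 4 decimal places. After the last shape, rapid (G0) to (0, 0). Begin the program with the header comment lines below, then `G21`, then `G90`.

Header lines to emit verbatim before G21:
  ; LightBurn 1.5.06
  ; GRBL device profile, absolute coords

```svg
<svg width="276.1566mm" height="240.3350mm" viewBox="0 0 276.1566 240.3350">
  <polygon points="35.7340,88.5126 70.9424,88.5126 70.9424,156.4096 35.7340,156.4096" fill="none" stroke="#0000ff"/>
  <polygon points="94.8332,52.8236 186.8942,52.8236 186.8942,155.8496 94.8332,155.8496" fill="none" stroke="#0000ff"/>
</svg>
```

Since the viewBox matches the mm dimensions, user units are millimetres directly. The only transform is the Y-flip y_m = 240.3350 − y_svg.

Shape 1 is a rectangle drawn with `<polygon>`. Its stroke #0000ff means engrave at S264, F3534. After flipping Y the toolpath is (35.7340,151.8224) → (70.9424,151.8224) → (70.9424,83.9254) → (35.7340,83.9254) → (35.7340,151.8224), returning to the start.

Shape 2 is a rectangle drawn with `<polygon>`. Its stroke #0000ff means engrave at S264, F3534. After flipping Y the toolpath is (94.8332,187.5114) → (186.8942,187.5114) → (186.8942,84.4854) → (94.8332,84.4854) → (94.8332,187.5114), returning to the start.

; LightBurn 1.5.06
; GRBL device profile, absolute coords
G21
G90
G0 X35.7340 Y151.8224
M4 S264
G01 X70.9424 Y151.8224 F3534
G01 X70.9424 Y83.9254
G01 X35.7340 Y83.9254
G01 X35.7340 Y151.8224
G0 X94.8332 Y187.5114
M4 S264
G01 X186.8942 Y187.5114 F3534
G01 X186.8942 Y84.4854
G01 X94.8332 Y84.4854
G01 X94.8332 Y187.5114
M5
G0 X0.0000 Y0.0000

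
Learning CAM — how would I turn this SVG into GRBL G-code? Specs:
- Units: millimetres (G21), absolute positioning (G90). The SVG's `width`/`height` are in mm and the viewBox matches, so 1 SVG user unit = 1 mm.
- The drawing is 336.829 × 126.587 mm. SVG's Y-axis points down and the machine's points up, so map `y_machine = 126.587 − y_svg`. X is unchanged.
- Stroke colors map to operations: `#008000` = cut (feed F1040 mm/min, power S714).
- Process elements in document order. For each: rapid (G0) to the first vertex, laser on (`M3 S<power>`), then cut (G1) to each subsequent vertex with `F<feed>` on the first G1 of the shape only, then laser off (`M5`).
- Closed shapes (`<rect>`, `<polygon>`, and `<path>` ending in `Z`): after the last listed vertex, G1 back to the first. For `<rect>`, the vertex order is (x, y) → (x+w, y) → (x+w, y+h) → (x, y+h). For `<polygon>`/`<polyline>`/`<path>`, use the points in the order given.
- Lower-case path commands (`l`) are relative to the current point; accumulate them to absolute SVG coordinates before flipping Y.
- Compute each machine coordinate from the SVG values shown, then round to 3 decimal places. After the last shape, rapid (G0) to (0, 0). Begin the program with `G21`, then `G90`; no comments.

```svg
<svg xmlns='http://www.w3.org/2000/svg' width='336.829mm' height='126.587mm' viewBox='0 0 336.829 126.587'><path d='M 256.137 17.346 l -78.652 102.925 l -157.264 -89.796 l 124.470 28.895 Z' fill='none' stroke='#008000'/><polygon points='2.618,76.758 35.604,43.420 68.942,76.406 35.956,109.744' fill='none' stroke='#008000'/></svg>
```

viewBox `0 0 336.829 126.587` with mm width/height → 1 unit = 1 mm. Flip: y_m = 126.587 − y_svg.

**Shape 1** — `<path>` closed polygon, stroke `#008000` → cut (S714, F1040). Machine vertices: (256.137,109.241) → (177.485,6.316) → (20.221,96.112) → (144.691,67.217) → (256.137,109.241). Closed: final G1 returns to the first vertex.

**Shape 2** — `<polygon>` regular polygon, stroke `#008000` → cut (S714, F1040). Machine vertices: (2.618,49.829) → (35.604,83.167) → (68.942,50.181) → (35.956,16.843) → (2.618,49.829). Closed: final G1 returns to the first vertex.

G21
G90
G0 X256.137 Y109.241
M3 S714
G1 X177.485 Y6.316 F1040
G1 X20.221 Y96.112
G1 X144.691 Y67.217
G1 X256.137 Y109.241
M5
G0 X2.618 Y49.829
M3 S714
G1 X35.604 Y83.167 F1040
G1 X68.942 Y50.181
G1 X35.956 Y16.843
G1 X2.618 Y49.829
M5
G0 X0.000 Y0.000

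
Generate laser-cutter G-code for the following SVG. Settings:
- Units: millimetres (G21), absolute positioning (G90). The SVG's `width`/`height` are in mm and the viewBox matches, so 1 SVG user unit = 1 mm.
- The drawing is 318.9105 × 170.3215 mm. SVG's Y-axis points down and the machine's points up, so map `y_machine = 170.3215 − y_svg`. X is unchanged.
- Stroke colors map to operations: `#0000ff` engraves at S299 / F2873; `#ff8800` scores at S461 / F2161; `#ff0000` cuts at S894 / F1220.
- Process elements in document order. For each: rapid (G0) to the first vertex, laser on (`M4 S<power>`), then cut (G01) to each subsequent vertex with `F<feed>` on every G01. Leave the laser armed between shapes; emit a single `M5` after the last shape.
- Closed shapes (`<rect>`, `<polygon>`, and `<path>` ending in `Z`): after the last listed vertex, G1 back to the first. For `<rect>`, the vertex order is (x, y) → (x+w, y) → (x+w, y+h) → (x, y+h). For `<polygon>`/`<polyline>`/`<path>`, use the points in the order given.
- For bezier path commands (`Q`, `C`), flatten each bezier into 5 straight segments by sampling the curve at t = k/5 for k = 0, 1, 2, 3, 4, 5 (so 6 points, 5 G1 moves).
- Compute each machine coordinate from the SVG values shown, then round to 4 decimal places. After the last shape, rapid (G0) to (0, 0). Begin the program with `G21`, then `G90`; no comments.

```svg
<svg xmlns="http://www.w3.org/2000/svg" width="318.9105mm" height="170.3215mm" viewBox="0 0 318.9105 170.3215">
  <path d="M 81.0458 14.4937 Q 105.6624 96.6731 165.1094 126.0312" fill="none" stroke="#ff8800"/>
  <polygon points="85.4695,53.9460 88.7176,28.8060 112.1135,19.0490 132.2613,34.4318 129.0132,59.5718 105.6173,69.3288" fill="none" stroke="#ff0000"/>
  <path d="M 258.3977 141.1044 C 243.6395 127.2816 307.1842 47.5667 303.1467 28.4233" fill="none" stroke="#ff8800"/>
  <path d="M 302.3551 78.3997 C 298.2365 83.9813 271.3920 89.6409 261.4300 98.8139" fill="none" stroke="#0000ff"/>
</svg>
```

Since the viewBox matches the mm dimensions, user units are millimetres directly. The only transform is the Y-flip y_m = 170.3215 − y_svg.

Shape 1 is a quadratic bezier drawn with `<path>`. Its stroke #ff8800 means score at S461, F2161. After flipping Y the toolpath is (81.0458,155.8278) → (92.2857,125.0689) → (106.3119,98.5357) → (123.1247,76.2282) → (142.7238,58.1464) → (165.1094,44.2903).

Shape 2 is a regular polygon drawn with `<polygon>`. Its stroke #ff0000 means cut at S894, F1220. After flipping Y the toolpath is (85.4695,116.3755) → (88.7176,141.5155) → (112.1135,151.2725) → (132.2613,135.8897) → (129.0132,110.7497) → (105.6173,100.9927) → (85.4695,116.3755), returning to the start.

Shape 3 is a cubic bezier drawn with `<path>`. Its stroke #ff8800 means score at S461, F2161. After flipping Y the toolpath is (258.3977,29.2171) → (257.7720,44.4061) → (268.9366,69.3390) → (284.8889,97.9455) → (298.6264,124.1553) → (303.1467,141.8982).

Shape 4 is a cubic bezier drawn with `<path>`. Its stroke #0000ff means engrave at S299, F2873. After flipping Y the toolpath is (302.3551,91.9218) → (297.4737,88.5360) → (289.0393,84.9666) → (278.9531,81.0486) → (269.1162,76.6173) → (261.4300,71.5076).

G21
G90
G0 X81.0458 Y155.8278
M4 S461
G01 X92.2857 Y125.0689 F2161
G01 X106.3119 Y98.5357 F2161
G01 X123.1247 Y76.2282 F2161
G01 X142.7238 Y58.1464 F2161
G01 X165.1094 Y44.2903 F2161
G0 X85.4695 Y116.3755
M4 S894
G01 X88.7176 Y141.5155 F1220
G01 X112.1135 Y151.2725 F1220
G01 X132.2613 Y135.8897 F1220
G01 X129.0132 Y110.7497 F1220
G01 X105.6173 Y100.9927 F1220
G01 X85.4695 Y116.3755 F1220
G0 X258.3977 Y29.2171
M4 S461
G01 X257.7720 Y44.4061 F2161
G01 X268.9366 Y69.3390 F2161
G01 X284.8889 Y97.9455 F2161
G01 X298.6264 Y124.1553 F2161
G01 X303.1467 Y141.8982 F2161
G0 X302.3551 Y91.9218
M4 S299
G01 X297.4737 Y88.5360 F2873
G01 X289.0393 Y84.9666 F2873
G01 X278.9531 Y81.0486 F2873
G01 X269.1162 Y76.6173 F2873
G01 X261.4300 Y71.5076 F2873
M5
G0 X0.0000 Y0.0000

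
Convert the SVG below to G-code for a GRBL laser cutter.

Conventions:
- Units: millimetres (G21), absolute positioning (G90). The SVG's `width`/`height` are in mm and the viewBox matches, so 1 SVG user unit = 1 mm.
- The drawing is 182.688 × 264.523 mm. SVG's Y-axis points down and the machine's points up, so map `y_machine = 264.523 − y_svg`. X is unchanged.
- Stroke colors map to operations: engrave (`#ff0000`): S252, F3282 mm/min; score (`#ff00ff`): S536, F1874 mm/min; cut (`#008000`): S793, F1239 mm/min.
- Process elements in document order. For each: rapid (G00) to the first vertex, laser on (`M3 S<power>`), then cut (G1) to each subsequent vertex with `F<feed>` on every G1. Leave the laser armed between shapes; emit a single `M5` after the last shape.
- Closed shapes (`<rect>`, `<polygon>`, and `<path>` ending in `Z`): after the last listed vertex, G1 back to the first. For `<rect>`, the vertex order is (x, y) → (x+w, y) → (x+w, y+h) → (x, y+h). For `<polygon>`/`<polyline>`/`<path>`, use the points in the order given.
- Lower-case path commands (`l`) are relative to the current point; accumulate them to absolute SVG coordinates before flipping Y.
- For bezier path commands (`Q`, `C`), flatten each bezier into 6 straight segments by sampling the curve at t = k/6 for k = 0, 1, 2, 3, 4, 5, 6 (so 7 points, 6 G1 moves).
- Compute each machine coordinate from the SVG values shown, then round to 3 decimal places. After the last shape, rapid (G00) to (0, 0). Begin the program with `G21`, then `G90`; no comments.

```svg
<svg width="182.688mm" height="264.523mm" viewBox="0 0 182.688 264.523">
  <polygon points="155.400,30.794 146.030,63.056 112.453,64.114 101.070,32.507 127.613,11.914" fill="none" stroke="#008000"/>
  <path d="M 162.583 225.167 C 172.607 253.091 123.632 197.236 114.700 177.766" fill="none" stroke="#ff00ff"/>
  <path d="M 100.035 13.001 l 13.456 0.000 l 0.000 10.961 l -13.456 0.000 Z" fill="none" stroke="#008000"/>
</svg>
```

1 u = 1 mm; y_m = 264.523 − y.

[1] `<polygon>` regular polygon, #008000→cut S793 F1239: (155.400,233.729) → (146.030,201.467) → (112.453,200.409) → (101.070,232.016) → (127.613,252.609) → (155.400,233.729) (closed)

[2] `<path>` cubic bezier, #ff00ff→score S536 F1874: (162.583,39.356) → (163.137,31.819) → (156.609,34.908) → (145.750,45.284) → (133.311,59.609) → (122.044,74.546) → (114.700,86.757)

[3] `<path>` rectangle, #008000→cut S793 F1239: (100.035,251.522) → (113.491,251.522) → (113.491,240.561) → (100.035,240.561) → (100.035,251.522) (closed)

G21
G90
G00 X155.400 Y233.729
M3 S793
G1 X146.030 Y201.467 F1239
G1 X112.453 Y200.409 F1239
G1 X101.070 Y232.016 F1239
G1 X127.613 Y252.609 F1239
G1 X155.400 Y233.729 F1239
G00 X162.583 Y39.356
M3 S536
G1 X163.137 Y31.819 F1874
G1 X156.609 Y34.908 F1874
G1 X145.750 Y45.284 F1874
G1 X133.311 Y59.609 F1874
G1 X122.044 Y74.546 F1874
G1 X114.700 Y86.757 F1874
G00 X100.035 Y251.522
M3 S793
G1 X113.491 Y251.522 F1239
G1 X113.491 Y240.561 F1239
G1 X100.035 Y240.561 F1239
G1 X100.035 Y251.522 F1239
M5
G00 X0.000 Y0.000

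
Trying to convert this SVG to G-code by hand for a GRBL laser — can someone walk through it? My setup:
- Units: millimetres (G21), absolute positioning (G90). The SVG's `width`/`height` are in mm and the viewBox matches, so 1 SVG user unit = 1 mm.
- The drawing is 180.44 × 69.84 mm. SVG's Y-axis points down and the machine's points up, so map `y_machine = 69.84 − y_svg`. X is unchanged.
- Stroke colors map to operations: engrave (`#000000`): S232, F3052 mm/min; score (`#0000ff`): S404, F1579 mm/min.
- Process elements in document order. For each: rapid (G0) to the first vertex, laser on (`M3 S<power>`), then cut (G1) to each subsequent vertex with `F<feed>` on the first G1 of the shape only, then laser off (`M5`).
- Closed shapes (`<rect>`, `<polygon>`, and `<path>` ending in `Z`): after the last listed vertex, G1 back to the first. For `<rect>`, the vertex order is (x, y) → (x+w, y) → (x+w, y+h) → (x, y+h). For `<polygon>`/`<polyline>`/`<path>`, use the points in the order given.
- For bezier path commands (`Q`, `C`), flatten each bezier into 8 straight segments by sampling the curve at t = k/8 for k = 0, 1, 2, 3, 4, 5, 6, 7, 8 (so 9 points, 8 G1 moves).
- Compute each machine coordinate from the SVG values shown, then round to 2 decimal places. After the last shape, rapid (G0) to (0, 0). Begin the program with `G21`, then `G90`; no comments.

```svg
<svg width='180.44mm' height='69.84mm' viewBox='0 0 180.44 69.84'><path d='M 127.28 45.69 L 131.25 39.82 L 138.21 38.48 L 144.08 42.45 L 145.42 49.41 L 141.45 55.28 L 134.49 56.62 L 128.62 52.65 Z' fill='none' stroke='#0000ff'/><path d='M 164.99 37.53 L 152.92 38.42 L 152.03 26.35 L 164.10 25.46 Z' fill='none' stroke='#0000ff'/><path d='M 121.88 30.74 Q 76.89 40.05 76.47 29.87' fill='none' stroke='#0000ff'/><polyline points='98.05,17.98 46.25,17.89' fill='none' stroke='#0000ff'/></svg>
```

1 u = 1 mm; y_m = 69.84 − y.

[1] `<path>` regular polygon, #0000ff→score S404 F1579: (127.28,24.15) → (131.25,30.02) → (138.21,31.36) → (144.08,27.39) → (145.42,20.43) → (141.45,14.56) → (134.49,13.22) → (128.62,17.19) → (127.28,24.15) (closed)

[2] `<path>` regular polygon, #0000ff→score S404 F1579: (164.99,32.31) → (152.92,31.42) → (152.03,43.49) → (164.10,44.38) → (164.99,32.31) (closed)

[3] `<path>` quadratic bezier, #0000ff→score S404 F1579: (121.88,39.10) → (111.33,37.08) → (102.17,35.66) → (94.41,34.86) → (88.03,34.66) → (83.05,35.08) → (79.47,36.10) → (77.27,37.73) → (76.47,39.97)

[4] `<polyline>` line segment, #0000ff→score S404 F1579: (98.05,51.86) → (46.25,51.95)

G21
G90
G0 X127.28 Y24.15
M3 S404
G1 X131.25 Y30.02 F1579
G1 X138.21 Y31.36
G1 X144.08 Y27.39
G1 X145.42 Y20.43
G1 X141.45 Y14.56
G1 X134.49 Y13.22
G1 X128.62 Y17.19
G1 X127.28 Y24.15
M5
G0 X164.99 Y32.31
M3 S404
G1 X152.92 Y31.42 F1579
G1 X152.03 Y43.49
G1 X164.10 Y44.38
G1 X164.99 Y32.31
M5
G0 X121.88 Y39.10
M3 S404
G1 X111.33 Y37.08 F1579
G1 X102.17 Y35.66
G1 X94.41 Y34.86
G1 X88.03 Y34.66
G1 X83.05 Y35.08
G1 X79.47 Y36.10
G1 X77.27 Y37.73
G1 X76.47 Y39.97
M5
G0 X98.05 Y51.86
M3 S404
G1 X46.25 Y51.95 F1579
M5
G0 X0.00 Y0.00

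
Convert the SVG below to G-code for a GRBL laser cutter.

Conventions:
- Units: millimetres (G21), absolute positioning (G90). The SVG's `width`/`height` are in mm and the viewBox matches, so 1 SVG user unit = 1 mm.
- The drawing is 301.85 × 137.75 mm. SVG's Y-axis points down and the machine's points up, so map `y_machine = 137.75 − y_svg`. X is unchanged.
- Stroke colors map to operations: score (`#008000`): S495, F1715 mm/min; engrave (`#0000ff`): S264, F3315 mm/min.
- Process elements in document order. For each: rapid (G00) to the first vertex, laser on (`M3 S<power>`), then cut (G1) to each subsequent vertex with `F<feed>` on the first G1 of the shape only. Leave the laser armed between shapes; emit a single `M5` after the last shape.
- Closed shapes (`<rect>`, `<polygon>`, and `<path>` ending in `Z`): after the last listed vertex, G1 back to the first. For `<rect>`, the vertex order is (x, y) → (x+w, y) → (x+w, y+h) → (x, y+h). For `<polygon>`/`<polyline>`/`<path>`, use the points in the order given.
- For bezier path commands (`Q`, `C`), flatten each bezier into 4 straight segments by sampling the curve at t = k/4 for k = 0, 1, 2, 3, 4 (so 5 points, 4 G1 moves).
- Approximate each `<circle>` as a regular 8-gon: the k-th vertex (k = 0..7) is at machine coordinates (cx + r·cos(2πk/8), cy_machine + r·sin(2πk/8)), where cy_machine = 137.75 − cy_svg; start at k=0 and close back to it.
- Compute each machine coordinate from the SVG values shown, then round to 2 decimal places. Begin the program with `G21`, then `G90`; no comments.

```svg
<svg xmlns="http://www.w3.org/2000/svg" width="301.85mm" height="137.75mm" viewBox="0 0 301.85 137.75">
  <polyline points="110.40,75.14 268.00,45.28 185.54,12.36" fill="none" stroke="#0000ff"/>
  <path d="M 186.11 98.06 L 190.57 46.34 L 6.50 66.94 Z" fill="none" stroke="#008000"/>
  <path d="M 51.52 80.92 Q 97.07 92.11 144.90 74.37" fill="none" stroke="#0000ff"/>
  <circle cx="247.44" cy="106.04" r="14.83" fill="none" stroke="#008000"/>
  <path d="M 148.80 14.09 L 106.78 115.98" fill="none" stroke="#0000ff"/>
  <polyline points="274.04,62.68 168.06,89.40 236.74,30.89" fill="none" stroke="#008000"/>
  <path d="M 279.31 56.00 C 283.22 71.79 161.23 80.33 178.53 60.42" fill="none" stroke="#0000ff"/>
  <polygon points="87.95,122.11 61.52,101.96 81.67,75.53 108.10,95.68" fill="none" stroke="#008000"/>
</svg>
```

G21
G90
G00 X110.40 Y62.61
M3 S264
G1 X268.00 Y92.47 F3315
G1 X185.54 Y125.39
G00 X186.11 Y39.69
M3 S495
G1 X190.57 Y91.41 F1715
G1 X6.50 Y70.81
G1 X186.11 Y39.69
G00 X51.52 Y56.83
M3 S264
G1 X74.44 Y53.04 F3315
G1 X97.64 Y52.87
G1 X121.13 Y56.32
G1 X144.90 Y63.38
G00 X262.27 Y31.71
M3 S495
G1 X257.93 Y42.20 F1715
G1 X247.44 Y46.54
G1 X236.95 Y42.20
G1 X232.61 Y31.71
G1 X236.95 Y21.22
G1 X247.44 Y16.88
G1 X257.93 Y21.22
G1 X262.27 Y31.71
G00 X148.80 Y123.66
M3 S264
G1 X106.78 Y21.77 F3315
G00 X274.04 Y75.07
M3 S495
G1 X168.06 Y48.35 F1715
G1 X236.74 Y106.86
G00 X279.31 Y81.75
M3 S264
G1 X262.78 Y71.60 F3315
G1 X223.90 Y66.15
G1 X187.53 Y67.40
G1 X178.53 Y77.33
G00 X87.95 Y15.64
M3 S495
G1 X61.52 Y35.79 F1715
G1 X81.67 Y62.22
G1 X108.10 Y42.07
G1 X87.95 Y15.64
M5

1 u = 1 mm; y_m = 137.75 − y.

[1] `<polyline>` open polyline, #0000ff→engrave S264 F3315: (110.40,62.61) → (268.00,92.47) → (185.54,125.39)

[2] `<path>` closed polygon, #008000→score S495 F1715: (186.11,39.69) → (190.57,91.41) → (6.50,70.81) → (186.11,39.69) (closed)

[3] `<path>` quadratic bezier, #0000ff→engrave S264 F3315: (51.52,56.83) → (74.44,53.04) → (97.64,52.87) → (121.13,56.32) → (144.90,63.38)

[4] `<circle>` circle, #008000→score S495 F1715: (262.27,31.71) → (257.93,42.20) → (247.44,46.54) → (236.95,42.20) → (232.61,31.71) → (236.95,21.22) → (247.44,16.88) → (257.93,21.22) → (262.27,31.71) (closed)

[5] `<path>` line segment, #0000ff→engrave S264 F3315: (148.80,123.66) → (106.78,21.77)

[6] `<polyline>` open polyline, #008000→score S495 F1715: (274.04,75.07) → (168.06,48.35) → (236.74,106.86)

[7] `<path>` cubic bezier, #0000ff→engrave S264 F3315: (279.31,81.75) → (262.78,71.60) → (223.90,66.15) → (187.53,67.40) → (178.53,77.33)

[8] `<polygon>` regular polygon, #008000→score S495 F1715: (87.95,15.64) → (61.52,35.79) → (81.67,62.22) → (108.10,42.07) → (87.95,15.64) (closed)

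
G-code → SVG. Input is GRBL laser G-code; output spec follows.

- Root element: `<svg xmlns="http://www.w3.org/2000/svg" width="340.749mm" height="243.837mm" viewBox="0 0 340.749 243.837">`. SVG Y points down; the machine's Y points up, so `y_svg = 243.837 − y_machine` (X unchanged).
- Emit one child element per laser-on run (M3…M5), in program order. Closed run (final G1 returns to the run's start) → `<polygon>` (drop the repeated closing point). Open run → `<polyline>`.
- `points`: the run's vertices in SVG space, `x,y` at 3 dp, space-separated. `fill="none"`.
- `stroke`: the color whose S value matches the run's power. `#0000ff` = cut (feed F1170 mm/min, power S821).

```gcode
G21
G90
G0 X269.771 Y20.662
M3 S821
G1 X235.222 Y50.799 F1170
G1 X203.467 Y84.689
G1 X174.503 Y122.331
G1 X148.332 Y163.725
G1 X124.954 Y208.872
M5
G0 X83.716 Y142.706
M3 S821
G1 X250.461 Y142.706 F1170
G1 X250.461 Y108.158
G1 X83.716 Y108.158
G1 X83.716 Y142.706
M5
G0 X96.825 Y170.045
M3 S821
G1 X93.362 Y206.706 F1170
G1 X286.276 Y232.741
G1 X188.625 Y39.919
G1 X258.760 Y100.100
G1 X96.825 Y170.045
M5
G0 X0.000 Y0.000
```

<svg xmlns="http://www.w3.org/2000/svg" width="340.749mm" height="243.837mm" viewBox="0 0 340.749 243.837">
  <polyline points="269.771,223.175 235.222,193.038 203.467,159.148 174.503,121.506 148.332,80.112 124.954,34.965" fill="none" stroke="#0000ff"/>
  <polygon points="83.716,101.131 250.461,101.131 250.461,135.679 83.716,135.679" fill="none" stroke="#0000ff"/>
  <polygon points="96.825,73.792 93.362,37.131 286.276,11.096 188.625,203.918 258.760,143.737" fill="none" stroke="#0000ff"/>
</svg>

y_svg = 243.837 − y_m. Every run uses S821, so all elements get stroke `#0000ff` (cut).

[1] open run; points: 269.771,223.175 235.222,193.038 203.467,159.148 174.503,121.506 148.332,80.112 124.954,34.965

[2] closed run; points: 83.716,101.131 250.461,101.131 250.461,135.679 83.716,135.679

[3] closed run; points: 96.825,73.792 93.362,37.131 286.276,11.096 188.625,203.918 258.760,143.737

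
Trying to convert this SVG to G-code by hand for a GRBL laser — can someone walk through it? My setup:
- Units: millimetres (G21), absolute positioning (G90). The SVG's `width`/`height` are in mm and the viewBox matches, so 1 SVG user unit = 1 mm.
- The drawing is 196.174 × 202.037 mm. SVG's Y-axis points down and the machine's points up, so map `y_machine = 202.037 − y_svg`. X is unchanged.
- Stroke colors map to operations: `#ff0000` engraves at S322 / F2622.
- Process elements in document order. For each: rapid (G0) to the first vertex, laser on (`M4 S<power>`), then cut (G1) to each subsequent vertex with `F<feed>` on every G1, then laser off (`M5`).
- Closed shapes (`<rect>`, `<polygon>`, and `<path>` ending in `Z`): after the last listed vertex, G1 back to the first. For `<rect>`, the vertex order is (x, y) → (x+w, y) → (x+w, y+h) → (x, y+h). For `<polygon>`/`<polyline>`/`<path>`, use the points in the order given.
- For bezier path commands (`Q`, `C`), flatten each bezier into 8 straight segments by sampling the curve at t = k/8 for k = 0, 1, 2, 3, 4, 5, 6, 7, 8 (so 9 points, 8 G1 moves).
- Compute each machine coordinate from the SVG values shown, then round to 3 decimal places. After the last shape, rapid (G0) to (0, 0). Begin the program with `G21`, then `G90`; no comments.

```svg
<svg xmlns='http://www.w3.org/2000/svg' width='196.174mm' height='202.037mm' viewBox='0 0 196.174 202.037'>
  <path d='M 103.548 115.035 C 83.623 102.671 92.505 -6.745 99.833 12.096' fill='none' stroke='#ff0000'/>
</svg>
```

G21
G90
G0 X103.548 Y87.002
M4 S322
G1 X97.367 Y95.748 F2622
G1 X93.531 Y110.952 F2622
G1 X91.684 Y129.974 F2622
G1 X91.471 Y150.173 F2622
G1 X92.534 Y168.910 F2622
G1 X94.520 Y183.544 F2622
G1 X97.071 Y191.434 F2622
G1 X99.833 Y189.941 F2622
M5
G0 X0.000 Y0.000

viewBox `0 0 196.174 202.037` with mm width/height → 1 unit = 1 mm. Flip: y_m = 202.037 − y_svg.

**Shape 1** — `<path>` cubic bezier, stroke `#ff0000` → engrave (S322, F2622). Control points (SVG): P0=(103.548,115.035), P1=(83.623,102.671), P2=(92.505,-6.745), P3=(99.833,12.096); sampled at t=k/8. Machine vertices: (103.548,87.002) → (97.367,95.748) → (93.531,110.952) → (91.684,129.974) → (91.471,150.173) → (92.534,168.910) → (94.520,183.544) → (97.071,191.434) → (99.833,189.941). Open path.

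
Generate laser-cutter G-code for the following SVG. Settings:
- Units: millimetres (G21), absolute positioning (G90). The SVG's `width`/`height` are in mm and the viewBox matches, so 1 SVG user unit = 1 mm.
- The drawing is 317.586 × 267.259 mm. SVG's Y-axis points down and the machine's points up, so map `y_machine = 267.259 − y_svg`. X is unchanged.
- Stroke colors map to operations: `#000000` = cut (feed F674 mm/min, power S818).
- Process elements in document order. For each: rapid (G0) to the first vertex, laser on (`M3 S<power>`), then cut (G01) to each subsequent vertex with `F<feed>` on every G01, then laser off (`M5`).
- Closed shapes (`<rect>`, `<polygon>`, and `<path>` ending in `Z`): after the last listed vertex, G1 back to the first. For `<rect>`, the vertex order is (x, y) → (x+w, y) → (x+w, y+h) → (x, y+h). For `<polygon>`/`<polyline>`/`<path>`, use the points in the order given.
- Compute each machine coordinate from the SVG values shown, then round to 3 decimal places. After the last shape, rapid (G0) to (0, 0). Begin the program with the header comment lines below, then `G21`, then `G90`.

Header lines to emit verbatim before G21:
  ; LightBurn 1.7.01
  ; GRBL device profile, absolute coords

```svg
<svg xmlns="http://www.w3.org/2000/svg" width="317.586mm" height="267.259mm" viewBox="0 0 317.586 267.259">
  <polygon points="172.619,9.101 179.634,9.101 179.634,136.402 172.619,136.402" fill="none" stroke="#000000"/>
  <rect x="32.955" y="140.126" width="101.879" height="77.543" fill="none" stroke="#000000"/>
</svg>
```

; LightBurn 1.7.01
; GRBL device profile, absolute coords
G21
G90
G0 X172.619 Y258.158
M3 S818
G01 X179.634 Y258.158 F674
G01 X179.634 Y130.857 F674
G01 X172.619 Y130.857 F674
G01 X172.619 Y258.158 F674
M5
G0 X32.955 Y127.133
M3 S818
G01 X134.834 Y127.133 F674
G01 X134.834 Y49.590 F674
G01 X32.955 Y49.590 F674
G01 X32.955 Y127.133 F674
M5
G0 X0.000 Y0.000

viewBox `0 0 317.586 267.259` with mm width/height → 1 unit = 1 mm. Flip: y_m = 267.259 − y_svg.

**Shape 1** — `<polygon>` rectangle, stroke `#000000` → cut (S818, F674). Machine vertices: (172.619,258.158) → (179.634,258.158) → (179.634,130.857) → (172.619,130.857) → (172.619,258.158). Closed: final G1 returns to the first vertex.

**Shape 2** — `<rect>` rectangle, stroke `#000000` → cut (S818, F674). Machine vertices: (32.955,127.133) → (134.834,127.133) → (134.834,49.590) → (32.955,49.590) → (32.955,127.133). Closed: final G1 returns to the first vertex.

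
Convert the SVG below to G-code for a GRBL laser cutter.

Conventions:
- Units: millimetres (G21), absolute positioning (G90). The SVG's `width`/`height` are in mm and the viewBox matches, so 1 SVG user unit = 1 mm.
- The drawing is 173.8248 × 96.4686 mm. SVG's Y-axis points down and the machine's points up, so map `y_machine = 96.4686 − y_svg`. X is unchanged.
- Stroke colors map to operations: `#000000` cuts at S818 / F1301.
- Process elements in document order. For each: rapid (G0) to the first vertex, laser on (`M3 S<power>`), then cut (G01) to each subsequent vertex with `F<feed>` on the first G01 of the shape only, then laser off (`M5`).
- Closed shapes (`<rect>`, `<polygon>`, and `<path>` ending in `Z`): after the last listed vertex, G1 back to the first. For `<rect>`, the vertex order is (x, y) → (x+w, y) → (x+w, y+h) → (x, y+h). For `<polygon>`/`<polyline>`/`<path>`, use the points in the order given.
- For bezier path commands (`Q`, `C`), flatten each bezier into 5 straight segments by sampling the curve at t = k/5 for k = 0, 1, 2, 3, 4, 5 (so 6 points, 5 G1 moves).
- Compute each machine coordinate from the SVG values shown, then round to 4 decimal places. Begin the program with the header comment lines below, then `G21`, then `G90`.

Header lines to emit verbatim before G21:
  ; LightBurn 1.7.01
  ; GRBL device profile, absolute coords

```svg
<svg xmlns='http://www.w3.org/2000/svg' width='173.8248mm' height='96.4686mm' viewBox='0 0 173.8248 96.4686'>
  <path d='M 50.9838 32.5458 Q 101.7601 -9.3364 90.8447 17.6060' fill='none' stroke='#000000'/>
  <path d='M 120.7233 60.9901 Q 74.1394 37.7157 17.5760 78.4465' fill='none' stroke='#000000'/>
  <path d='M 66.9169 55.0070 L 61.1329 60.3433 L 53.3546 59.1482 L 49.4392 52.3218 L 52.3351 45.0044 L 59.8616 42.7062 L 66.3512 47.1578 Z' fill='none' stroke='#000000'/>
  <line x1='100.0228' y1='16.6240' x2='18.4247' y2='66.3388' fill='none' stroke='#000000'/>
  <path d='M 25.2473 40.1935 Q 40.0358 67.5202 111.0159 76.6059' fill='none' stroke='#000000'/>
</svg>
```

1 u = 1 mm; y_m = 96.4686 − y.

[1] `<path>` quadratic bezier, #000000→cut S818 F1301: (50.9838,63.9228) → (68.8267,77.9227) → (81.7342,86.4166) → (89.7063,89.4046) → (92.7432,86.8866) → (90.8447,78.8626)

[2] `<path>` quadratic bezier, #000000→cut S818 F1301: (120.7233,35.4785) → (101.6906,42.2281) → (81.8595,43.8572) → (61.2300,40.3659) → (39.8022,31.7542) → (17.5760,18.0221)

[3] `<path>` regular polygon, #000000→cut S818 F1301: (66.9169,41.4616) → (61.1329,36.1253) → (53.3546,37.3204) → (49.4392,44.1468) → (52.3351,51.4642) → (59.8616,53.7624) → (66.3512,49.3108) → (66.9169,41.4616) (closed)

[4] `<line>` line segment, #000000→cut S818 F1301: (100.0228,79.8446) → (18.4247,30.1298)

[5] `<path>` quadratic bezier, #000000→cut S818 F1301: (25.2473,56.2751) → (33.4104,46.0741) → (46.0688,37.3323) → (63.2225,30.0498) → (84.8715,24.2266) → (111.0159,19.8627)

; LightBurn 1.7.01
; GRBL device profile, absolute coords
G21
G90
G0 X50.9838 Y63.9228
M3 S818
G01 X68.8267 Y77.9227 F1301
G01 X81.7342 Y86.4166
G01 X89.7063 Y89.4046
G01 X92.7432 Y86.8866
G01 X90.8447 Y78.8626
M5
G0 X120.7233 Y35.4785
M3 S818
G01 X101.6906 Y42.2281 F1301
G01 X81.8595 Y43.8572
G01 X61.2300 Y40.3659
G01 X39.8022 Y31.7542
G01 X17.5760 Y18.0221
M5
G0 X66.9169 Y41.4616
M3 S818
G01 X61.1329 Y36.1253 F1301
G01 X53.3546 Y37.3204
G01 X49.4392 Y44.1468
G01 X52.3351 Y51.4642
G01 X59.8616 Y53.7624
G01 X66.3512 Y49.3108
G01 X66.9169 Y41.4616
M5
G0 X100.0228 Y79.8446
M3 S818
G01 X18.4247 Y30.1298 F1301
M5
G0 X25.2473 Y56.2751
M3 S818
G01 X33.4104 Y46.0741 F1301
G01 X46.0688 Y37.3323
G01 X63.2225 Y30.0498
G01 X84.8715 Y24.2266
G01 X111.0159 Y19.8627
M5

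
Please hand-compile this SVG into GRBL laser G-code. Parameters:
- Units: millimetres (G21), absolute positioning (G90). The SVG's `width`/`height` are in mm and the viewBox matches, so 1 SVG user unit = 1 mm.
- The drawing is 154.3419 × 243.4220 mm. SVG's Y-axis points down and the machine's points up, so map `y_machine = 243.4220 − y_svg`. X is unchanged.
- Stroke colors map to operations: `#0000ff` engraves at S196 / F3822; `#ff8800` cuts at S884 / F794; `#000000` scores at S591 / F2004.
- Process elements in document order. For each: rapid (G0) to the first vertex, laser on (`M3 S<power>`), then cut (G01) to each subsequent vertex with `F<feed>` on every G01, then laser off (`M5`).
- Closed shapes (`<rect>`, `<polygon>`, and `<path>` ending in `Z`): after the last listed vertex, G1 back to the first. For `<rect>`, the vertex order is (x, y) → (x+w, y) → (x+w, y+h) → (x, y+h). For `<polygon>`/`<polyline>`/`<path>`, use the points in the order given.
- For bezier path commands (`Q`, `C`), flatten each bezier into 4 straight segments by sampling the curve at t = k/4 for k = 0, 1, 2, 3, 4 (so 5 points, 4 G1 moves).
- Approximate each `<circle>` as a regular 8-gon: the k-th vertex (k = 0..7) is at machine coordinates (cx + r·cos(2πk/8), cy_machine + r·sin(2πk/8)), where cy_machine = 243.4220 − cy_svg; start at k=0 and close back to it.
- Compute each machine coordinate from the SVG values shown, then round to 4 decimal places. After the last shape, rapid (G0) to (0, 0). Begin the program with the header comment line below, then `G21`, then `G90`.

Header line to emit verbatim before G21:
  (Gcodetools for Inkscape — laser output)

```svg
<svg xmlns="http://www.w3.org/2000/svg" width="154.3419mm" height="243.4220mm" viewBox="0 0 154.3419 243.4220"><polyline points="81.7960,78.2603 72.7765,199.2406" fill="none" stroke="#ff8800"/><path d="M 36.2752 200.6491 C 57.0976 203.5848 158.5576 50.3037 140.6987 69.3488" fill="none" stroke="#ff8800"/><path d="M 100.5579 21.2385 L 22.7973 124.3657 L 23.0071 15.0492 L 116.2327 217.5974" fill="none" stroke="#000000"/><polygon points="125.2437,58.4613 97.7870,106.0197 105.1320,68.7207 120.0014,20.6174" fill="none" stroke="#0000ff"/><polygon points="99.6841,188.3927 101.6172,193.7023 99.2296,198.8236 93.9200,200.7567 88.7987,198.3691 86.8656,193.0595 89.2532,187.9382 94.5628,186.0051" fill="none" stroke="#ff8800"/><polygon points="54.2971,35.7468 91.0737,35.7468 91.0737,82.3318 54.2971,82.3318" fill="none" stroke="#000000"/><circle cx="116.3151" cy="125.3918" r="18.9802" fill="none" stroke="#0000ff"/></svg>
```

viewBox `0 0 154.3419 243.4220` with mm width/height → 1 unit = 1 mm. Flip: y_m = 243.4220 − y_svg.

**Shape 1** — `<polyline>` line segment, stroke `#ff8800` → cut (S884, F794). Machine vertices: (81.7960,165.1617) → (72.7765,44.1814). Open path.

**Shape 2** — `<path>` cubic bezier, stroke `#ff8800` → cut (S884, F794). Control points (SVG): P0=(36.2752,200.6491), P1=(57.0976,203.5848), P2=(158.5576,50.3037), P3=(140.6987,69.3488); sampled at t=k/4. Machine vertices: (36.2752,42.7729) → (63.8872,64.7283) → (102.9924,114.4641) → (134.8449,161.1793) → (140.6987,174.0732). Open path.

**Shape 3** — `<path>` open polyline, stroke `#000000` → score (S591, F2004). Machine vertices: (100.5579,222.1835) → (22.7973,119.0563) → (23.0071,228.3728) → (116.2327,25.8246). Open path.

**Shape 4** — `<polygon>` closed polygon, stroke `#0000ff` → engrave (S196, F3822). Machine vertices: (125.2437,184.9607) → (97.7870,137.4023) → (105.1320,174.7013) → (120.0014,222.8046) → (125.2437,184.9607). Closed: final G1 returns to the first vertex.

**Shape 5** — `<polygon>` regular polygon, stroke `#ff8800` → cut (S884, F794). Machine vertices: (99.6841,55.0293) → (101.6172,49.7197) → (99.2296,44.5984) → (93.9200,42.6653) → (88.7987,45.0529) → (86.8656,50.3625) → (89.2532,55.4838) → (94.5628,57.4169) → (99.6841,55.0293). Closed: final G1 returns to the first vertex.

**Shape 6** — `<polygon>` rectangle, stroke `#000000` → score (S591, F2004). Machine vertices: (54.2971,207.6752) → (91.0737,207.6752) → (91.0737,161.0902) → (54.2971,161.0902) → (54.2971,207.6752). Closed: final G1 returns to the first vertex.

**Shape 7** — `<circle>` circle, stroke `#0000ff` → engrave (S196, F3822). Machine vertices: (135.2953,118.0302) → (129.7361,131.4512) → (116.3151,137.0104) → (102.8941,131.4512) → (97.3349,118.0302) → (102.8941,104.6092) → (116.3151,99.0500) → (129.7361,104.6092) → (135.2953,118.0302). Closed: final G1 returns to the first vertex.

(Gcodetools for Inkscape — laser output)
G21
G90
G0 X81.7960 Y165.1617
M3 S884
G01 X72.7765 Y44.1814 F794
M5
G0 X36.2752 Y42.7729
M3 S884
G01 X63.8872 Y64.7283 F794
G01 X102.9924 Y114.4641 F794
G01 X134.8449 Y161.1793 F794
G01 X140.6987 Y174.0732 F794
M5
G0 X100.5579 Y222.1835
M3 S591
G01 X22.7973 Y119.0563 F2004
G01 X23.0071 Y228.3728 F2004
G01 X116.2327 Y25.8246 F2004
M5
G0 X125.2437 Y184.9607
M3 S196
G01 X97.7870 Y137.4023 F3822
G01 X105.1320 Y174.7013 F3822
G01 X120.0014 Y222.8046 F3822
G01 X125.2437 Y184.9607 F3822
M5
G0 X99.6841 Y55.0293
M3 S884
G01 X101.6172 Y49.7197 F794
G01 X99.2296 Y44.5984 F794
G01 X93.9200 Y42.6653 F794
G01 X88.7987 Y45.0529 F794
G01 X86.8656 Y50.3625 F794
G01 X89.2532 Y55.4838 F794
G01 X94.5628 Y57.4169 F794
G01 X99.6841 Y55.0293 F794
M5
G0 X54.2971 Y207.6752
M3 S591
G01 X91.0737 Y207.6752 F2004
G01 X91.0737 Y161.0902 F2004
G01 X54.2971 Y161.0902 F2004
G01 X54.2971 Y207.6752 F2004
M5
G0 X135.2953 Y118.0302
M3 S196
G01 X129.7361 Y131.4512 F3822
G01 X116.3151 Y137.0104 F3822
G01 X102.8941 Y131.4512 F3822
G01 X97.3349 Y118.0302 F3822
G01 X102.8941 Y104.6092 F3822
G01 X116.3151 Y99.0500 F3822
G01 X129.7361 Y104.6092 F3822
G01 X135.2953 Y118.0302 F3822
M5
G0 X0.0000 Y0.0000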